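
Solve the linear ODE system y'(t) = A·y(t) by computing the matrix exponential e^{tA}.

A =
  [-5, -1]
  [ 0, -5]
e^{tA} =
  [exp(-5*t), -t*exp(-5*t)]
  [0, exp(-5*t)]

Strategy: write A = P · J · P⁻¹ where J is a Jordan canonical form, so e^{tA} = P · e^{tJ} · P⁻¹, and e^{tJ} can be computed block-by-block.

A has Jordan form
J =
  [-5,  1]
  [ 0, -5]
(up to reordering of blocks).

Per-block formulas:
  For a 2×2 Jordan block J_2(-5): exp(t · J_2(-5)) = e^(-5t)·(I + t·N), where N is the 2×2 nilpotent shift.

After assembling e^{tJ} and conjugating by P, we get:

e^{tA} =
  [exp(-5*t), -t*exp(-5*t)]
  [0, exp(-5*t)]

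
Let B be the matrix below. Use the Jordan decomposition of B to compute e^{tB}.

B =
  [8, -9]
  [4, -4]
e^{tB} =
  [6*t*exp(2*t) + exp(2*t), -9*t*exp(2*t)]
  [4*t*exp(2*t), -6*t*exp(2*t) + exp(2*t)]

Strategy: write B = P · J · P⁻¹ where J is a Jordan canonical form, so e^{tB} = P · e^{tJ} · P⁻¹, and e^{tJ} can be computed block-by-block.

B has Jordan form
J =
  [2, 1]
  [0, 2]
(up to reordering of blocks).

Per-block formulas:
  For a 2×2 Jordan block J_2(2): exp(t · J_2(2)) = e^(2t)·(I + t·N), where N is the 2×2 nilpotent shift.

After assembling e^{tJ} and conjugating by P, we get:

e^{tB} =
  [6*t*exp(2*t) + exp(2*t), -9*t*exp(2*t)]
  [4*t*exp(2*t), -6*t*exp(2*t) + exp(2*t)]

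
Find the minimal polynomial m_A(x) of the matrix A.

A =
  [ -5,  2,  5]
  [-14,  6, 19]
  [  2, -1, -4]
x^3 + 3*x^2 + 3*x + 1

The characteristic polynomial is χ_A(x) = (x + 1)^3, so the eigenvalues are known. The minimal polynomial is
  m_A(x) = Π_λ (x − λ)^{k_λ}
where k_λ is the size of the *largest* Jordan block for λ (equivalently, the smallest k with (A − λI)^k v = 0 for every generalised eigenvector v of λ).

  λ = -1: largest Jordan block has size 3, contributing (x + 1)^3

So m_A(x) = (x + 1)^3 = x^3 + 3*x^2 + 3*x + 1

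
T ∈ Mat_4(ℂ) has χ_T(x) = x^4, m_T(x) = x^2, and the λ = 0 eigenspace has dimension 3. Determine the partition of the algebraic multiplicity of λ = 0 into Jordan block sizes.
Block sizes for λ = 0: [2, 1, 1]

Step 1 — from the characteristic polynomial, algebraic multiplicity of λ = 0 is 4. From dim ker(T − (0)·I) = 3, there are exactly 3 Jordan blocks for λ = 0.
Step 2 — from the minimal polynomial, the factor (x − 0)^2 tells us the largest block for λ = 0 has size 2.
Step 3 — with total size 4, 3 blocks, and largest block 2, the block sizes (in nonincreasing order) are [2, 1, 1].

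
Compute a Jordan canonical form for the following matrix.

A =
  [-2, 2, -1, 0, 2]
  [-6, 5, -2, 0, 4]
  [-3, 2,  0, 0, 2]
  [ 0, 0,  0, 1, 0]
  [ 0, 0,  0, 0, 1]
J_2(1) ⊕ J_1(1) ⊕ J_1(1) ⊕ J_1(1)

The characteristic polynomial is
  det(x·I − A) = x^5 - 5*x^4 + 10*x^3 - 10*x^2 + 5*x - 1 = (x - 1)^5

Eigenvalues and multiplicities (the geometric multiplicity of λ is n − rank(A − λI), which equals the number of Jordan blocks for λ):
  λ = 1: algebraic multiplicity = 5, geometric multiplicity = 4

Determining the block sizes for each eigenvalue:
  λ = 1: 4 blocks summing to 5 forces exactly one block of size 2 and the rest size 1 → block sizes [2, 1, 1, 1]

Assembling the blocks gives a Jordan form
J =
  [1, 1, 0, 0, 0]
  [0, 1, 0, 0, 0]
  [0, 0, 1, 0, 0]
  [0, 0, 0, 1, 0]
  [0, 0, 0, 0, 1]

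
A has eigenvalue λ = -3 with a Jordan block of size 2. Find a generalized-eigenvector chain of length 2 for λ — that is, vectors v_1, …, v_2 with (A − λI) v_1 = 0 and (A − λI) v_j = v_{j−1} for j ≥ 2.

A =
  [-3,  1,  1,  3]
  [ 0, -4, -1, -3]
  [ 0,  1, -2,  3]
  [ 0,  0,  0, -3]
A Jordan chain for λ = -3 of length 2:
v_1 = (1, -1, 1, 0)ᵀ
v_2 = (0, 1, 0, 0)ᵀ

Let N = A − (-3)·I. We want v_2 with N^2 v_2 = 0 but N^1 v_2 ≠ 0; then v_{j-1} := N · v_j for j = 2, …, 2.

Pick v_2 = (0, 1, 0, 0)ᵀ.
Then v_1 = N · v_2 = (1, -1, 1, 0)ᵀ.

Sanity check: (A − (-3)·I) v_1 = (0, 0, 0, 0)ᵀ = 0. ✓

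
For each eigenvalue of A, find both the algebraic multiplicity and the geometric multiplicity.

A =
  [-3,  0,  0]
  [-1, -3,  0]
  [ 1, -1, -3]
λ = -3: alg = 3, geom = 1

Step 1 — factor the characteristic polynomial to read off the algebraic multiplicities:
  χ_A(x) = (x + 3)^3

Step 2 — compute geometric multiplicities via the rank-nullity identity g(λ) = n − rank(A − λI):
  rank(A − (-3)·I) = 2, so dim ker(A − (-3)·I) = n − 2 = 1

Summary:
  λ = -3: algebraic multiplicity = 3, geometric multiplicity = 1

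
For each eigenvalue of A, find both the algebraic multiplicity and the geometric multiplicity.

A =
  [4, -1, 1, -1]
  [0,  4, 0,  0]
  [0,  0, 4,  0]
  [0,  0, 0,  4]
λ = 4: alg = 4, geom = 3

Step 1 — factor the characteristic polynomial to read off the algebraic multiplicities:
  χ_A(x) = (x - 4)^4

Step 2 — compute geometric multiplicities via the rank-nullity identity g(λ) = n − rank(A − λI):
  rank(A − (4)·I) = 1, so dim ker(A − (4)·I) = n − 1 = 3

Summary:
  λ = 4: algebraic multiplicity = 4, geometric multiplicity = 3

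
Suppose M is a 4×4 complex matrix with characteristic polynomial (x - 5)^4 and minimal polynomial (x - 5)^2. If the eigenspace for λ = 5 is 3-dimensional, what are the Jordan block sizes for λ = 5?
Block sizes for λ = 5: [2, 1, 1]

Step 1 — from the characteristic polynomial, algebraic multiplicity of λ = 5 is 4. From dim ker(M − (5)·I) = 3, there are exactly 3 Jordan blocks for λ = 5.
Step 2 — from the minimal polynomial, the factor (x − 5)^2 tells us the largest block for λ = 5 has size 2.
Step 3 — with total size 4, 3 blocks, and largest block 2, the block sizes (in nonincreasing order) are [2, 1, 1].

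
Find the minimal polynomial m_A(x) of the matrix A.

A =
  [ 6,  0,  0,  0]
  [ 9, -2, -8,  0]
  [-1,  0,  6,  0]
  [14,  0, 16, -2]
x^3 - 10*x^2 + 12*x + 72

The characteristic polynomial is χ_A(x) = (x - 6)^2*(x + 2)^2, so the eigenvalues are known. The minimal polynomial is
  m_A(x) = Π_λ (x − λ)^{k_λ}
where k_λ is the size of the *largest* Jordan block for λ (equivalently, the smallest k with (A − λI)^k v = 0 for every generalised eigenvector v of λ).

  λ = -2: largest Jordan block has size 1, contributing (x + 2)
  λ = 6: largest Jordan block has size 2, contributing (x − 6)^2

So m_A(x) = (x - 6)^2*(x + 2) = x^3 - 10*x^2 + 12*x + 72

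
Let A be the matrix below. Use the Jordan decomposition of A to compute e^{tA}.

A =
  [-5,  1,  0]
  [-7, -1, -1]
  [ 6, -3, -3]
e^{tA} =
  [-3*t^2*exp(-3*t)/2 - 2*t*exp(-3*t) + exp(-3*t), t*exp(-3*t), -t^2*exp(-3*t)/2]
  [-3*t^2*exp(-3*t) - 7*t*exp(-3*t), 2*t*exp(-3*t) + exp(-3*t), -t^2*exp(-3*t) - t*exp(-3*t)]
  [9*t^2*exp(-3*t)/2 + 6*t*exp(-3*t), -3*t*exp(-3*t), 3*t^2*exp(-3*t)/2 + exp(-3*t)]

Strategy: write A = P · J · P⁻¹ where J is a Jordan canonical form, so e^{tA} = P · e^{tJ} · P⁻¹, and e^{tJ} can be computed block-by-block.

A has Jordan form
J =
  [-3,  1,  0]
  [ 0, -3,  1]
  [ 0,  0, -3]
(up to reordering of blocks).

Per-block formulas:
  For a 3×3 Jordan block J_3(-3): exp(t · J_3(-3)) = e^(-3t)·(I + t·N + (t^2/2)·N^2), where N is the 3×3 nilpotent shift.

After assembling e^{tJ} and conjugating by P, we get:

e^{tA} =
  [-3*t^2*exp(-3*t)/2 - 2*t*exp(-3*t) + exp(-3*t), t*exp(-3*t), -t^2*exp(-3*t)/2]
  [-3*t^2*exp(-3*t) - 7*t*exp(-3*t), 2*t*exp(-3*t) + exp(-3*t), -t^2*exp(-3*t) - t*exp(-3*t)]
  [9*t^2*exp(-3*t)/2 + 6*t*exp(-3*t), -3*t*exp(-3*t), 3*t^2*exp(-3*t)/2 + exp(-3*t)]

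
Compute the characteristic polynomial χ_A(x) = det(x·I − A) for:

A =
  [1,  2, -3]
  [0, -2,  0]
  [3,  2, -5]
x^3 + 6*x^2 + 12*x + 8

Expanding det(x·I − A) (e.g. by cofactor expansion or by noting that A is similar to its Jordan form J, which has the same characteristic polynomial as A) gives
  χ_A(x) = x^3 + 6*x^2 + 12*x + 8
which factors as (x + 2)^3. The eigenvalues (with algebraic multiplicities) are λ = -2 with multiplicity 3.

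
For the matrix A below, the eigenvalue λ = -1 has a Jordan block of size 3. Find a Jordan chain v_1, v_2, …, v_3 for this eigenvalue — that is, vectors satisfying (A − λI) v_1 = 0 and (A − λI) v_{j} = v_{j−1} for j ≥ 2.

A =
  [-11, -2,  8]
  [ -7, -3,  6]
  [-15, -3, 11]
A Jordan chain for λ = -1 of length 3:
v_1 = (-6, -6, -9)ᵀ
v_2 = (-10, -7, -15)ᵀ
v_3 = (1, 0, 0)ᵀ

Let N = A − (-1)·I. We want v_3 with N^3 v_3 = 0 but N^2 v_3 ≠ 0; then v_{j-1} := N · v_j for j = 3, …, 2.

Pick v_3 = (1, 0, 0)ᵀ.
Then v_2 = N · v_3 = (-10, -7, -15)ᵀ.
Then v_1 = N · v_2 = (-6, -6, -9)ᵀ.

Sanity check: (A − (-1)·I) v_1 = (0, 0, 0)ᵀ = 0. ✓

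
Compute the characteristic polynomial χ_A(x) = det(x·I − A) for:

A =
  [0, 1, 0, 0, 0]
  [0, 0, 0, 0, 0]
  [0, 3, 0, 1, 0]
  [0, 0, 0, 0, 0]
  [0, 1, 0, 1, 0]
x^5

Expanding det(x·I − A) (e.g. by cofactor expansion or by noting that A is similar to its Jordan form J, which has the same characteristic polynomial as A) gives
  χ_A(x) = x^5
which factors as x^5. The eigenvalues (with algebraic multiplicities) are λ = 0 with multiplicity 5.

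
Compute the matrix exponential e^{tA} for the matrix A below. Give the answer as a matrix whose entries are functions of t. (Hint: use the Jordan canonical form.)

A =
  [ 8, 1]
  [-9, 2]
e^{tA} =
  [3*t*exp(5*t) + exp(5*t), t*exp(5*t)]
  [-9*t*exp(5*t), -3*t*exp(5*t) + exp(5*t)]

Strategy: write A = P · J · P⁻¹ where J is a Jordan canonical form, so e^{tA} = P · e^{tJ} · P⁻¹, and e^{tJ} can be computed block-by-block.

A has Jordan form
J =
  [5, 1]
  [0, 5]
(up to reordering of blocks).

Per-block formulas:
  For a 2×2 Jordan block J_2(5): exp(t · J_2(5)) = e^(5t)·(I + t·N), where N is the 2×2 nilpotent shift.

After assembling e^{tJ} and conjugating by P, we get:

e^{tA} =
  [3*t*exp(5*t) + exp(5*t), t*exp(5*t)]
  [-9*t*exp(5*t), -3*t*exp(5*t) + exp(5*t)]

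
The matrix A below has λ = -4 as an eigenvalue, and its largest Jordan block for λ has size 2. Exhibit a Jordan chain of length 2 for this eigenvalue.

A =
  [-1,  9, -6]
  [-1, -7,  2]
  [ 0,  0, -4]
A Jordan chain for λ = -4 of length 2:
v_1 = (3, -1, 0)ᵀ
v_2 = (1, 0, 0)ᵀ

Let N = A − (-4)·I. We want v_2 with N^2 v_2 = 0 but N^1 v_2 ≠ 0; then v_{j-1} := N · v_j for j = 2, …, 2.

Pick v_2 = (1, 0, 0)ᵀ.
Then v_1 = N · v_2 = (3, -1, 0)ᵀ.

Sanity check: (A − (-4)·I) v_1 = (0, 0, 0)ᵀ = 0. ✓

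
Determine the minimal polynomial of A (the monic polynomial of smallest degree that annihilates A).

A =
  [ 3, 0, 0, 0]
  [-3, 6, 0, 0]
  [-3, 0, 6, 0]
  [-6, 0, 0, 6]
x^2 - 9*x + 18

The characteristic polynomial is χ_A(x) = (x - 6)^3*(x - 3), so the eigenvalues are known. The minimal polynomial is
  m_A(x) = Π_λ (x − λ)^{k_λ}
where k_λ is the size of the *largest* Jordan block for λ (equivalently, the smallest k with (A − λI)^k v = 0 for every generalised eigenvector v of λ).

  λ = 3: largest Jordan block has size 1, contributing (x − 3)
  λ = 6: largest Jordan block has size 1, contributing (x − 6)

So m_A(x) = (x - 6)*(x - 3) = x^2 - 9*x + 18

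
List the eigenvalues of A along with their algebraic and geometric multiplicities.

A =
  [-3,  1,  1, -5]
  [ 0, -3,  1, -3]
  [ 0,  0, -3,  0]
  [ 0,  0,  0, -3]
λ = -3: alg = 4, geom = 2

Step 1 — factor the characteristic polynomial to read off the algebraic multiplicities:
  χ_A(x) = (x + 3)^4

Step 2 — compute geometric multiplicities via the rank-nullity identity g(λ) = n − rank(A − λI):
  rank(A − (-3)·I) = 2, so dim ker(A − (-3)·I) = n − 2 = 2

Summary:
  λ = -3: algebraic multiplicity = 4, geometric multiplicity = 2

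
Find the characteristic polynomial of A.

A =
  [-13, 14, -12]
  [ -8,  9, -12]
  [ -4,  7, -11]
x^3 + 15*x^2 + 75*x + 125

Expanding det(x·I − A) (e.g. by cofactor expansion or by noting that A is similar to its Jordan form J, which has the same characteristic polynomial as A) gives
  χ_A(x) = x^3 + 15*x^2 + 75*x + 125
which factors as (x + 5)^3. The eigenvalues (with algebraic multiplicities) are λ = -5 with multiplicity 3.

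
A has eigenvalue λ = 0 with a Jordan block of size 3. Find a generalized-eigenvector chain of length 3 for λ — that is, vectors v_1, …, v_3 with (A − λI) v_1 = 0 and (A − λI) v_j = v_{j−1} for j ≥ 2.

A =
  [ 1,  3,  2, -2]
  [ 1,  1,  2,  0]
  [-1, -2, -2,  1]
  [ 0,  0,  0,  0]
A Jordan chain for λ = 0 of length 3:
v_1 = (2, 0, -1, 0)ᵀ
v_2 = (1, 1, -1, 0)ᵀ
v_3 = (1, 0, 0, 0)ᵀ

Let N = A − (0)·I. We want v_3 with N^3 v_3 = 0 but N^2 v_3 ≠ 0; then v_{j-1} := N · v_j for j = 3, …, 2.

Pick v_3 = (1, 0, 0, 0)ᵀ.
Then v_2 = N · v_3 = (1, 1, -1, 0)ᵀ.
Then v_1 = N · v_2 = (2, 0, -1, 0)ᵀ.

Sanity check: (A − (0)·I) v_1 = (0, 0, 0, 0)ᵀ = 0. ✓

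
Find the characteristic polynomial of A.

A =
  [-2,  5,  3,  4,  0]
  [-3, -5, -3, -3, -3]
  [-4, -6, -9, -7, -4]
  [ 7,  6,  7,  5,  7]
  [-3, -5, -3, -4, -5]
x^5 + 16*x^4 + 97*x^3 + 278*x^2 + 380*x + 200

Expanding det(x·I − A) (e.g. by cofactor expansion or by noting that A is similar to its Jordan form J, which has the same characteristic polynomial as A) gives
  χ_A(x) = x^5 + 16*x^4 + 97*x^3 + 278*x^2 + 380*x + 200
which factors as (x + 2)^3*(x + 5)^2. The eigenvalues (with algebraic multiplicities) are λ = -5 with multiplicity 2, λ = -2 with multiplicity 3.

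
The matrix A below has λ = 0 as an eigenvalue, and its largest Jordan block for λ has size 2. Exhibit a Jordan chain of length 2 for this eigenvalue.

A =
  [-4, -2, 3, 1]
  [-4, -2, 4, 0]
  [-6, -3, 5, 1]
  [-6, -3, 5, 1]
A Jordan chain for λ = 0 of length 2:
v_1 = (-4, -4, -6, -6)ᵀ
v_2 = (1, 0, 0, 0)ᵀ

Let N = A − (0)·I. We want v_2 with N^2 v_2 = 0 but N^1 v_2 ≠ 0; then v_{j-1} := N · v_j for j = 2, …, 2.

Pick v_2 = (1, 0, 0, 0)ᵀ.
Then v_1 = N · v_2 = (-4, -4, -6, -6)ᵀ.

Sanity check: (A − (0)·I) v_1 = (0, 0, 0, 0)ᵀ = 0. ✓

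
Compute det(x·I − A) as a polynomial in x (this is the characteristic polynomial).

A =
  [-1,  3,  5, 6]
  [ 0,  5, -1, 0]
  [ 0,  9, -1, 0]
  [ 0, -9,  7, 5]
x^4 - 8*x^3 + 15*x^2 + 4*x - 20

Expanding det(x·I − A) (e.g. by cofactor expansion or by noting that A is similar to its Jordan form J, which has the same characteristic polynomial as A) gives
  χ_A(x) = x^4 - 8*x^3 + 15*x^2 + 4*x - 20
which factors as (x - 5)*(x - 2)^2*(x + 1). The eigenvalues (with algebraic multiplicities) are λ = -1 with multiplicity 1, λ = 2 with multiplicity 2, λ = 5 with multiplicity 1.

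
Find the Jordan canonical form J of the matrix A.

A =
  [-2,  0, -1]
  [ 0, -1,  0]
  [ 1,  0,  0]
J_2(-1) ⊕ J_1(-1)

The characteristic polynomial is
  det(x·I − A) = x^3 + 3*x^2 + 3*x + 1 = (x + 1)^3

Eigenvalues and multiplicities (the geometric multiplicity of λ is n − rank(A − λI), which equals the number of Jordan blocks for λ):
  λ = -1: algebraic multiplicity = 3, geometric multiplicity = 2

Determining the block sizes for each eigenvalue:
  λ = -1: 2 blocks summing to 3 forces exactly one block of size 2 and the rest size 1 → block sizes [2, 1]

Assembling the blocks gives a Jordan form
J =
  [-1,  1,  0]
  [ 0, -1,  0]
  [ 0,  0, -1]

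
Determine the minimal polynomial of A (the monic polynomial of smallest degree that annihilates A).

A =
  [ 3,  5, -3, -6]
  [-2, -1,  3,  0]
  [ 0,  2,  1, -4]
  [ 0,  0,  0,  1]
x^3 - 3*x^2 + 3*x - 1

The characteristic polynomial is χ_A(x) = (x - 1)^4, so the eigenvalues are known. The minimal polynomial is
  m_A(x) = Π_λ (x − λ)^{k_λ}
where k_λ is the size of the *largest* Jordan block for λ (equivalently, the smallest k with (A − λI)^k v = 0 for every generalised eigenvector v of λ).

  λ = 1: largest Jordan block has size 3, contributing (x − 1)^3

So m_A(x) = (x - 1)^3 = x^3 - 3*x^2 + 3*x - 1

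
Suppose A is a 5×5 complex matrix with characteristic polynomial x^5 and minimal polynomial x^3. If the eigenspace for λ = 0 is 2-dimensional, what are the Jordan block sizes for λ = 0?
Block sizes for λ = 0: [3, 2]

Step 1 — from the characteristic polynomial, algebraic multiplicity of λ = 0 is 5. From dim ker(A − (0)·I) = 2, there are exactly 2 Jordan blocks for λ = 0.
Step 2 — from the minimal polynomial, the factor (x − 0)^3 tells us the largest block for λ = 0 has size 3.
Step 3 — with total size 5, 2 blocks, and largest block 3, the block sizes (in nonincreasing order) are [3, 2].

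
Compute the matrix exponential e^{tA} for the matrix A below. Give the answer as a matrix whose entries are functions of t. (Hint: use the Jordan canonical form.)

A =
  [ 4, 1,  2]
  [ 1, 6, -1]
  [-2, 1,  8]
e^{tA} =
  [t^2*exp(6*t)/2 - 2*t*exp(6*t) + exp(6*t), t*exp(6*t), -t^2*exp(6*t)/2 + 2*t*exp(6*t)]
  [t*exp(6*t), exp(6*t), -t*exp(6*t)]
  [t^2*exp(6*t)/2 - 2*t*exp(6*t), t*exp(6*t), -t^2*exp(6*t)/2 + 2*t*exp(6*t) + exp(6*t)]

Strategy: write A = P · J · P⁻¹ where J is a Jordan canonical form, so e^{tA} = P · e^{tJ} · P⁻¹, and e^{tJ} can be computed block-by-block.

A has Jordan form
J =
  [6, 1, 0]
  [0, 6, 1]
  [0, 0, 6]
(up to reordering of blocks).

Per-block formulas:
  For a 3×3 Jordan block J_3(6): exp(t · J_3(6)) = e^(6t)·(I + t·N + (t^2/2)·N^2), where N is the 3×3 nilpotent shift.

After assembling e^{tJ} and conjugating by P, we get:

e^{tA} =
  [t^2*exp(6*t)/2 - 2*t*exp(6*t) + exp(6*t), t*exp(6*t), -t^2*exp(6*t)/2 + 2*t*exp(6*t)]
  [t*exp(6*t), exp(6*t), -t*exp(6*t)]
  [t^2*exp(6*t)/2 - 2*t*exp(6*t), t*exp(6*t), -t^2*exp(6*t)/2 + 2*t*exp(6*t) + exp(6*t)]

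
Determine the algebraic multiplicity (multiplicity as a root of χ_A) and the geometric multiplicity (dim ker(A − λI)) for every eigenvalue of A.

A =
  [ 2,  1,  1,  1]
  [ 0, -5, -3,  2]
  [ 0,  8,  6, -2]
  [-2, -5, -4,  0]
λ = 0: alg = 3, geom = 1; λ = 3: alg = 1, geom = 1

Step 1 — factor the characteristic polynomial to read off the algebraic multiplicities:
  χ_A(x) = x^3*(x - 3)

Step 2 — compute geometric multiplicities via the rank-nullity identity g(λ) = n − rank(A − λI):
  rank(A − (0)·I) = 3, so dim ker(A − (0)·I) = n − 3 = 1
  rank(A − (3)·I) = 3, so dim ker(A − (3)·I) = n − 3 = 1

Summary:
  λ = 0: algebraic multiplicity = 3, geometric multiplicity = 1
  λ = 3: algebraic multiplicity = 1, geometric multiplicity = 1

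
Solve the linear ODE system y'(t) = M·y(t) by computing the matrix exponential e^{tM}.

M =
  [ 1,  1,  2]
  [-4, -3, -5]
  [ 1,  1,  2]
e^{tM} =
  [-t^2/2 + t + 1, t, t^2/2 + 2*t]
  [3*t^2/2 - 4*t, 1 - 3*t, -3*t^2/2 - 5*t]
  [-t^2/2 + t, t, t^2/2 + 2*t + 1]

Strategy: write M = P · J · P⁻¹ where J is a Jordan canonical form, so e^{tM} = P · e^{tJ} · P⁻¹, and e^{tJ} can be computed block-by-block.

M has Jordan form
J =
  [0, 1, 0]
  [0, 0, 1]
  [0, 0, 0]
(up to reordering of blocks).

Per-block formulas:
  For a 3×3 Jordan block J_3(0): exp(t · J_3(0)) = e^(0t)·(I + t·N + (t^2/2)·N^2), where N is the 3×3 nilpotent shift.

After assembling e^{tJ} and conjugating by P, we get:

e^{tM} =
  [-t^2/2 + t + 1, t, t^2/2 + 2*t]
  [3*t^2/2 - 4*t, 1 - 3*t, -3*t^2/2 - 5*t]
  [-t^2/2 + t, t, t^2/2 + 2*t + 1]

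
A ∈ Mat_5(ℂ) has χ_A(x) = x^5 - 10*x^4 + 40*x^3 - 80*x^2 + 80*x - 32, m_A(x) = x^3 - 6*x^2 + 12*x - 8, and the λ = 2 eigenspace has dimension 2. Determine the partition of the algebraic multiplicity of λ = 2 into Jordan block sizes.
Block sizes for λ = 2: [3, 2]

Step 1 — from the characteristic polynomial, algebraic multiplicity of λ = 2 is 5. From dim ker(A − (2)·I) = 2, there are exactly 2 Jordan blocks for λ = 2.
Step 2 — from the minimal polynomial, the factor (x − 2)^3 tells us the largest block for λ = 2 has size 3.
Step 3 — with total size 5, 2 blocks, and largest block 3, the block sizes (in nonincreasing order) are [3, 2].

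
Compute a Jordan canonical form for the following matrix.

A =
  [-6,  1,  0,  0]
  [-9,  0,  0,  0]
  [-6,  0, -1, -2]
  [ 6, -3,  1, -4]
J_2(-3) ⊕ J_1(-3) ⊕ J_1(-2)

The characteristic polynomial is
  det(x·I − A) = x^4 + 11*x^3 + 45*x^2 + 81*x + 54 = (x + 2)*(x + 3)^3

Eigenvalues and multiplicities (the geometric multiplicity of λ is n − rank(A − λI), which equals the number of Jordan blocks for λ):
  λ = -3: algebraic multiplicity = 3, geometric multiplicity = 2
  λ = -2: algebraic multiplicity = 1, geometric multiplicity = 1

Determining the block sizes for each eigenvalue:
  λ = -3: 2 blocks summing to 3 forces exactly one block of size 2 and the rest size 1 → block sizes [2, 1]
  λ = -2: one block (gm = 1), so the single block has size am = 1 → block sizes [1]

Assembling the blocks gives a Jordan form
J =
  [-3,  1,  0,  0]
  [ 0, -3,  0,  0]
  [ 0,  0, -3,  0]
  [ 0,  0,  0, -2]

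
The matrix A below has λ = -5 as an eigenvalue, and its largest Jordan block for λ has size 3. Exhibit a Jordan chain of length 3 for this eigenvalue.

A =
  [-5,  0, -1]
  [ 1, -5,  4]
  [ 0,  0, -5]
A Jordan chain for λ = -5 of length 3:
v_1 = (0, -1, 0)ᵀ
v_2 = (-1, 4, 0)ᵀ
v_3 = (0, 0, 1)ᵀ

Let N = A − (-5)·I. We want v_3 with N^3 v_3 = 0 but N^2 v_3 ≠ 0; then v_{j-1} := N · v_j for j = 3, …, 2.

Pick v_3 = (0, 0, 1)ᵀ.
Then v_2 = N · v_3 = (-1, 4, 0)ᵀ.
Then v_1 = N · v_2 = (0, -1, 0)ᵀ.

Sanity check: (A − (-5)·I) v_1 = (0, 0, 0)ᵀ = 0. ✓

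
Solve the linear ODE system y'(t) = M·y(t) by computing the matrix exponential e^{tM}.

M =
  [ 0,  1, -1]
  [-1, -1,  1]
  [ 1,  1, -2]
e^{tM} =
  [-t^2*exp(-t)/2 + t*exp(-t) + exp(-t), t*exp(-t), t^2*exp(-t)/2 - t*exp(-t)]
  [-t*exp(-t), exp(-t), t*exp(-t)]
  [-t^2*exp(-t)/2 + t*exp(-t), t*exp(-t), t^2*exp(-t)/2 - t*exp(-t) + exp(-t)]

Strategy: write M = P · J · P⁻¹ where J is a Jordan canonical form, so e^{tM} = P · e^{tJ} · P⁻¹, and e^{tJ} can be computed block-by-block.

M has Jordan form
J =
  [-1,  1,  0]
  [ 0, -1,  1]
  [ 0,  0, -1]
(up to reordering of blocks).

Per-block formulas:
  For a 3×3 Jordan block J_3(-1): exp(t · J_3(-1)) = e^(-1t)·(I + t·N + (t^2/2)·N^2), where N is the 3×3 nilpotent shift.

After assembling e^{tJ} and conjugating by P, we get:

e^{tM} =
  [-t^2*exp(-t)/2 + t*exp(-t) + exp(-t), t*exp(-t), t^2*exp(-t)/2 - t*exp(-t)]
  [-t*exp(-t), exp(-t), t*exp(-t)]
  [-t^2*exp(-t)/2 + t*exp(-t), t*exp(-t), t^2*exp(-t)/2 - t*exp(-t) + exp(-t)]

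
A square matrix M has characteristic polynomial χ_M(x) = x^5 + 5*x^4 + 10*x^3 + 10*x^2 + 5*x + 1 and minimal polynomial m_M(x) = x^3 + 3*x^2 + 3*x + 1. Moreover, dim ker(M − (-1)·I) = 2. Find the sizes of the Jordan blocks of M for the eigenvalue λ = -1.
Block sizes for λ = -1: [3, 2]

Step 1 — from the characteristic polynomial, algebraic multiplicity of λ = -1 is 5. From dim ker(M − (-1)·I) = 2, there are exactly 2 Jordan blocks for λ = -1.
Step 2 — from the minimal polynomial, the factor (x + 1)^3 tells us the largest block for λ = -1 has size 3.
Step 3 — with total size 5, 2 blocks, and largest block 3, the block sizes (in nonincreasing order) are [3, 2].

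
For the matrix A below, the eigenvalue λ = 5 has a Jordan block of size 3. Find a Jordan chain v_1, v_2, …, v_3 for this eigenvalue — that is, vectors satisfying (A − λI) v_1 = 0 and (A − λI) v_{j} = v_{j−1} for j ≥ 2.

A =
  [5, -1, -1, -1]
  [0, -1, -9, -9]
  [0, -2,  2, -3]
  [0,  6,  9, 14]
A Jordan chain for λ = 5 of length 3:
v_1 = (2, 0, 0, 0)ᵀ
v_2 = (-1, -6, -2, 6)ᵀ
v_3 = (0, 1, 0, 0)ᵀ

Let N = A − (5)·I. We want v_3 with N^3 v_3 = 0 but N^2 v_3 ≠ 0; then v_{j-1} := N · v_j for j = 3, …, 2.

Pick v_3 = (0, 1, 0, 0)ᵀ.
Then v_2 = N · v_3 = (-1, -6, -2, 6)ᵀ.
Then v_1 = N · v_2 = (2, 0, 0, 0)ᵀ.

Sanity check: (A − (5)·I) v_1 = (0, 0, 0, 0)ᵀ = 0. ✓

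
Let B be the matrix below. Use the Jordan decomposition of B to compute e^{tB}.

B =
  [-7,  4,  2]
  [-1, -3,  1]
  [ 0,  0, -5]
e^{tB} =
  [-2*t*exp(-5*t) + exp(-5*t), 4*t*exp(-5*t), 2*t*exp(-5*t)]
  [-t*exp(-5*t), 2*t*exp(-5*t) + exp(-5*t), t*exp(-5*t)]
  [0, 0, exp(-5*t)]

Strategy: write B = P · J · P⁻¹ where J is a Jordan canonical form, so e^{tB} = P · e^{tJ} · P⁻¹, and e^{tJ} can be computed block-by-block.

B has Jordan form
J =
  [-5,  1,  0]
  [ 0, -5,  0]
  [ 0,  0, -5]
(up to reordering of blocks).

Per-block formulas:
  For a 1×1 block at λ = -5: exp(t · [-5]) = [e^(-5t)].
  For a 2×2 Jordan block J_2(-5): exp(t · J_2(-5)) = e^(-5t)·(I + t·N), where N is the 2×2 nilpotent shift.

After assembling e^{tJ} and conjugating by P, we get:

e^{tB} =
  [-2*t*exp(-5*t) + exp(-5*t), 4*t*exp(-5*t), 2*t*exp(-5*t)]
  [-t*exp(-5*t), 2*t*exp(-5*t) + exp(-5*t), t*exp(-5*t)]
  [0, 0, exp(-5*t)]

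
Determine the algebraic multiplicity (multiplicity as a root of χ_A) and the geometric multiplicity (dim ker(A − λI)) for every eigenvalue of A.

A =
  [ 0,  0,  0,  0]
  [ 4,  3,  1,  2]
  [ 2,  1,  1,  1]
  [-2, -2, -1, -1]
λ = 0: alg = 1, geom = 1; λ = 1: alg = 3, geom = 1

Step 1 — factor the characteristic polynomial to read off the algebraic multiplicities:
  χ_A(x) = x*(x - 1)^3

Step 2 — compute geometric multiplicities via the rank-nullity identity g(λ) = n − rank(A − λI):
  rank(A − (0)·I) = 3, so dim ker(A − (0)·I) = n − 3 = 1
  rank(A − (1)·I) = 3, so dim ker(A − (1)·I) = n − 3 = 1

Summary:
  λ = 0: algebraic multiplicity = 1, geometric multiplicity = 1
  λ = 1: algebraic multiplicity = 3, geometric multiplicity = 1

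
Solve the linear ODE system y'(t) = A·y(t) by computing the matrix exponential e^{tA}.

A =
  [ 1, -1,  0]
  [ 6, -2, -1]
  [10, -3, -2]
e^{tA} =
  [-t^2*exp(-t) + 2*t*exp(-t) + exp(-t), -t^2*exp(-t)/2 - t*exp(-t), t^2*exp(-t)/2]
  [-2*t^2*exp(-t) + 6*t*exp(-t), -t^2*exp(-t) - t*exp(-t) + exp(-t), t^2*exp(-t) - t*exp(-t)]
  [-4*t^2*exp(-t) + 10*t*exp(-t), -2*t^2*exp(-t) - 3*t*exp(-t), 2*t^2*exp(-t) - t*exp(-t) + exp(-t)]

Strategy: write A = P · J · P⁻¹ where J is a Jordan canonical form, so e^{tA} = P · e^{tJ} · P⁻¹, and e^{tJ} can be computed block-by-block.

A has Jordan form
J =
  [-1,  1,  0]
  [ 0, -1,  1]
  [ 0,  0, -1]
(up to reordering of blocks).

Per-block formulas:
  For a 3×3 Jordan block J_3(-1): exp(t · J_3(-1)) = e^(-1t)·(I + t·N + (t^2/2)·N^2), where N is the 3×3 nilpotent shift.

After assembling e^{tJ} and conjugating by P, we get:

e^{tA} =
  [-t^2*exp(-t) + 2*t*exp(-t) + exp(-t), -t^2*exp(-t)/2 - t*exp(-t), t^2*exp(-t)/2]
  [-2*t^2*exp(-t) + 6*t*exp(-t), -t^2*exp(-t) - t*exp(-t) + exp(-t), t^2*exp(-t) - t*exp(-t)]
  [-4*t^2*exp(-t) + 10*t*exp(-t), -2*t^2*exp(-t) - 3*t*exp(-t), 2*t^2*exp(-t) - t*exp(-t) + exp(-t)]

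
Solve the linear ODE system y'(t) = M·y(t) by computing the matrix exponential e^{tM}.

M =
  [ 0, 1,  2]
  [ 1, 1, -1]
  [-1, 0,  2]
e^{tM} =
  [-t*exp(t) + exp(t), -t^2*exp(t)/2 + t*exp(t), -t^2*exp(t)/2 + 2*t*exp(t)]
  [t*exp(t), t^2*exp(t)/2 + exp(t), t^2*exp(t)/2 - t*exp(t)]
  [-t*exp(t), -t^2*exp(t)/2, -t^2*exp(t)/2 + t*exp(t) + exp(t)]

Strategy: write M = P · J · P⁻¹ where J is a Jordan canonical form, so e^{tM} = P · e^{tJ} · P⁻¹, and e^{tJ} can be computed block-by-block.

M has Jordan form
J =
  [1, 1, 0]
  [0, 1, 1]
  [0, 0, 1]
(up to reordering of blocks).

Per-block formulas:
  For a 3×3 Jordan block J_3(1): exp(t · J_3(1)) = e^(1t)·(I + t·N + (t^2/2)·N^2), where N is the 3×3 nilpotent shift.

After assembling e^{tJ} and conjugating by P, we get:

e^{tM} =
  [-t*exp(t) + exp(t), -t^2*exp(t)/2 + t*exp(t), -t^2*exp(t)/2 + 2*t*exp(t)]
  [t*exp(t), t^2*exp(t)/2 + exp(t), t^2*exp(t)/2 - t*exp(t)]
  [-t*exp(t), -t^2*exp(t)/2, -t^2*exp(t)/2 + t*exp(t) + exp(t)]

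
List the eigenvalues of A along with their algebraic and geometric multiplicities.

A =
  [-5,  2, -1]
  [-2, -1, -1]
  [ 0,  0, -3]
λ = -3: alg = 3, geom = 2

Step 1 — factor the characteristic polynomial to read off the algebraic multiplicities:
  χ_A(x) = (x + 3)^3

Step 2 — compute geometric multiplicities via the rank-nullity identity g(λ) = n − rank(A − λI):
  rank(A − (-3)·I) = 1, so dim ker(A − (-3)·I) = n − 1 = 2

Summary:
  λ = -3: algebraic multiplicity = 3, geometric multiplicity = 2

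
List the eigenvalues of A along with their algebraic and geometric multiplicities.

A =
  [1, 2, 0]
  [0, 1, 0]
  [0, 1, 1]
λ = 1: alg = 3, geom = 2

Step 1 — factor the characteristic polynomial to read off the algebraic multiplicities:
  χ_A(x) = (x - 1)^3

Step 2 — compute geometric multiplicities via the rank-nullity identity g(λ) = n − rank(A − λI):
  rank(A − (1)·I) = 1, so dim ker(A − (1)·I) = n − 1 = 2

Summary:
  λ = 1: algebraic multiplicity = 3, geometric multiplicity = 2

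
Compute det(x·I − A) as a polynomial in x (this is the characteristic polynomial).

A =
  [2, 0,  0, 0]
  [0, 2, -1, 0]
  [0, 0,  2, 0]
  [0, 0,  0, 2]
x^4 - 8*x^3 + 24*x^2 - 32*x + 16

Expanding det(x·I − A) (e.g. by cofactor expansion or by noting that A is similar to its Jordan form J, which has the same characteristic polynomial as A) gives
  χ_A(x) = x^4 - 8*x^3 + 24*x^2 - 32*x + 16
which factors as (x - 2)^4. The eigenvalues (with algebraic multiplicities) are λ = 2 with multiplicity 4.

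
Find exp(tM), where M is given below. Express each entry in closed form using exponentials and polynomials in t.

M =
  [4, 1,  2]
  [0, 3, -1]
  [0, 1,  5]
e^{tM} =
  [exp(4*t), t^2*exp(4*t)/2 + t*exp(4*t), t^2*exp(4*t)/2 + 2*t*exp(4*t)]
  [0, -t*exp(4*t) + exp(4*t), -t*exp(4*t)]
  [0, t*exp(4*t), t*exp(4*t) + exp(4*t)]

Strategy: write M = P · J · P⁻¹ where J is a Jordan canonical form, so e^{tM} = P · e^{tJ} · P⁻¹, and e^{tJ} can be computed block-by-block.

M has Jordan form
J =
  [4, 1, 0]
  [0, 4, 1]
  [0, 0, 4]
(up to reordering of blocks).

Per-block formulas:
  For a 3×3 Jordan block J_3(4): exp(t · J_3(4)) = e^(4t)·(I + t·N + (t^2/2)·N^2), where N is the 3×3 nilpotent shift.

After assembling e^{tJ} and conjugating by P, we get:

e^{tM} =
  [exp(4*t), t^2*exp(4*t)/2 + t*exp(4*t), t^2*exp(4*t)/2 + 2*t*exp(4*t)]
  [0, -t*exp(4*t) + exp(4*t), -t*exp(4*t)]
  [0, t*exp(4*t), t*exp(4*t) + exp(4*t)]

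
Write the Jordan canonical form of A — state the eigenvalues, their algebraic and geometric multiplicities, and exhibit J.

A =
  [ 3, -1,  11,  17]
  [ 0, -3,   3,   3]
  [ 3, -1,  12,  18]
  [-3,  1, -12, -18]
J_2(-3) ⊕ J_2(0)

The characteristic polynomial is
  det(x·I − A) = x^4 + 6*x^3 + 9*x^2 = x^2*(x + 3)^2

Eigenvalues and multiplicities (the geometric multiplicity of λ is n − rank(A − λI), which equals the number of Jordan blocks for λ):
  λ = -3: algebraic multiplicity = 2, geometric multiplicity = 1
  λ = 0: algebraic multiplicity = 2, geometric multiplicity = 1

Determining the block sizes for each eigenvalue:
  λ = -3: one block (gm = 1), so the single block has size am = 2 → block sizes [2]
  λ = 0: one block (gm = 1), so the single block has size am = 2 → block sizes [2]

Assembling the blocks gives a Jordan form
J =
  [-3,  1, 0, 0]
  [ 0, -3, 0, 0]
  [ 0,  0, 0, 1]
  [ 0,  0, 0, 0]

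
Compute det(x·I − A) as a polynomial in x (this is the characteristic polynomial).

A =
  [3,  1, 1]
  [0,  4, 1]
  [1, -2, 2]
x^3 - 9*x^2 + 27*x - 27

Expanding det(x·I − A) (e.g. by cofactor expansion or by noting that A is similar to its Jordan form J, which has the same characteristic polynomial as A) gives
  χ_A(x) = x^3 - 9*x^2 + 27*x - 27
which factors as (x - 3)^3. The eigenvalues (with algebraic multiplicities) are λ = 3 with multiplicity 3.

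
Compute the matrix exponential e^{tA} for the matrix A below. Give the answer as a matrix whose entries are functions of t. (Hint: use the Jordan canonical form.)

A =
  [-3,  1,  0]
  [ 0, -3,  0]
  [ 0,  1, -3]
e^{tA} =
  [exp(-3*t), t*exp(-3*t), 0]
  [0, exp(-3*t), 0]
  [0, t*exp(-3*t), exp(-3*t)]

Strategy: write A = P · J · P⁻¹ where J is a Jordan canonical form, so e^{tA} = P · e^{tJ} · P⁻¹, and e^{tJ} can be computed block-by-block.

A has Jordan form
J =
  [-3,  1,  0]
  [ 0, -3,  0]
  [ 0,  0, -3]
(up to reordering of blocks).

Per-block formulas:
  For a 2×2 Jordan block J_2(-3): exp(t · J_2(-3)) = e^(-3t)·(I + t·N), where N is the 2×2 nilpotent shift.
  For a 1×1 block at λ = -3: exp(t · [-3]) = [e^(-3t)].

After assembling e^{tJ} and conjugating by P, we get:

e^{tA} =
  [exp(-3*t), t*exp(-3*t), 0]
  [0, exp(-3*t), 0]
  [0, t*exp(-3*t), exp(-3*t)]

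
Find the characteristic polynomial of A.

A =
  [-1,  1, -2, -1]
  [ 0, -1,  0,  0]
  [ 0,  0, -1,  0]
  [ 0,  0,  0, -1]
x^4 + 4*x^3 + 6*x^2 + 4*x + 1

Expanding det(x·I − A) (e.g. by cofactor expansion or by noting that A is similar to its Jordan form J, which has the same characteristic polynomial as A) gives
  χ_A(x) = x^4 + 4*x^3 + 6*x^2 + 4*x + 1
which factors as (x + 1)^4. The eigenvalues (with algebraic multiplicities) are λ = -1 with multiplicity 4.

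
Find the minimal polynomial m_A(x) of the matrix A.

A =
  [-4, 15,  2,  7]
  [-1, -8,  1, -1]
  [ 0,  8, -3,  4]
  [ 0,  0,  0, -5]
x^3 + 15*x^2 + 75*x + 125

The characteristic polynomial is χ_A(x) = (x + 5)^4, so the eigenvalues are known. The minimal polynomial is
  m_A(x) = Π_λ (x − λ)^{k_λ}
where k_λ is the size of the *largest* Jordan block for λ (equivalently, the smallest k with (A − λI)^k v = 0 for every generalised eigenvector v of λ).

  λ = -5: largest Jordan block has size 3, contributing (x + 5)^3

So m_A(x) = (x + 5)^3 = x^3 + 15*x^2 + 75*x + 125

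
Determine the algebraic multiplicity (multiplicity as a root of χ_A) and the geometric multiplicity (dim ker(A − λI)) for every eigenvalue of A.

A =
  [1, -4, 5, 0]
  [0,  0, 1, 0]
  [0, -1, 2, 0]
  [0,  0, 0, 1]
λ = 1: alg = 4, geom = 2

Step 1 — factor the characteristic polynomial to read off the algebraic multiplicities:
  χ_A(x) = (x - 1)^4

Step 2 — compute geometric multiplicities via the rank-nullity identity g(λ) = n − rank(A − λI):
  rank(A − (1)·I) = 2, so dim ker(A − (1)·I) = n − 2 = 2

Summary:
  λ = 1: algebraic multiplicity = 4, geometric multiplicity = 2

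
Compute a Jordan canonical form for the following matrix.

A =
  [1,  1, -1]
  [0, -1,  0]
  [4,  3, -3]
J_3(-1)

The characteristic polynomial is
  det(x·I − A) = x^3 + 3*x^2 + 3*x + 1 = (x + 1)^3

Eigenvalues and multiplicities (the geometric multiplicity of λ is n − rank(A − λI), which equals the number of Jordan blocks for λ):
  λ = -1: algebraic multiplicity = 3, geometric multiplicity = 1

Determining the block sizes for each eigenvalue:
  λ = -1: one block (gm = 1), so the single block has size am = 3 → block sizes [3]

Assembling the blocks gives a Jordan form
J =
  [-1,  1,  0]
  [ 0, -1,  1]
  [ 0,  0, -1]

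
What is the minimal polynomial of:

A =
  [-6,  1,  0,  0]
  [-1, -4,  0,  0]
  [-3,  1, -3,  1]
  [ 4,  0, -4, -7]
x^2 + 10*x + 25

The characteristic polynomial is χ_A(x) = (x + 5)^4, so the eigenvalues are known. The minimal polynomial is
  m_A(x) = Π_λ (x − λ)^{k_λ}
where k_λ is the size of the *largest* Jordan block for λ (equivalently, the smallest k with (A − λI)^k v = 0 for every generalised eigenvector v of λ).

  λ = -5: largest Jordan block has size 2, contributing (x + 5)^2

So m_A(x) = (x + 5)^2 = x^2 + 10*x + 25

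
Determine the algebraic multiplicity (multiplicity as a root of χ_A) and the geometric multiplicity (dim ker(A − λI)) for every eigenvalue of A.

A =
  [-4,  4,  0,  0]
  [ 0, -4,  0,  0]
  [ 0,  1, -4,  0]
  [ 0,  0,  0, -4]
λ = -4: alg = 4, geom = 3

Step 1 — factor the characteristic polynomial to read off the algebraic multiplicities:
  χ_A(x) = (x + 4)^4

Step 2 — compute geometric multiplicities via the rank-nullity identity g(λ) = n − rank(A − λI):
  rank(A − (-4)·I) = 1, so dim ker(A − (-4)·I) = n − 1 = 3

Summary:
  λ = -4: algebraic multiplicity = 4, geometric multiplicity = 3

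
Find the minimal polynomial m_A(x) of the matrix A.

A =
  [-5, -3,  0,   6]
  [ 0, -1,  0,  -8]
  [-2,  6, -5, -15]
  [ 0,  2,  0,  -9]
x^2 + 10*x + 25

The characteristic polynomial is χ_A(x) = (x + 5)^4, so the eigenvalues are known. The minimal polynomial is
  m_A(x) = Π_λ (x − λ)^{k_λ}
where k_λ is the size of the *largest* Jordan block for λ (equivalently, the smallest k with (A − λI)^k v = 0 for every generalised eigenvector v of λ).

  λ = -5: largest Jordan block has size 2, contributing (x + 5)^2

So m_A(x) = (x + 5)^2 = x^2 + 10*x + 25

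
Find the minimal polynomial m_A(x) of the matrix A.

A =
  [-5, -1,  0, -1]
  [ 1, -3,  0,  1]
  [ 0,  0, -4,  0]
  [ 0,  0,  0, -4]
x^2 + 8*x + 16

The characteristic polynomial is χ_A(x) = (x + 4)^4, so the eigenvalues are known. The minimal polynomial is
  m_A(x) = Π_λ (x − λ)^{k_λ}
where k_λ is the size of the *largest* Jordan block for λ (equivalently, the smallest k with (A − λI)^k v = 0 for every generalised eigenvector v of λ).

  λ = -4: largest Jordan block has size 2, contributing (x + 4)^2

So m_A(x) = (x + 4)^2 = x^2 + 8*x + 16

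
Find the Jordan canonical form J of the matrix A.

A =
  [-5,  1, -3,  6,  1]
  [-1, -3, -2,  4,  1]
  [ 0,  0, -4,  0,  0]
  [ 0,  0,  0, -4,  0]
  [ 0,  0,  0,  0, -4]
J_3(-4) ⊕ J_1(-4) ⊕ J_1(-4)

The characteristic polynomial is
  det(x·I − A) = x^5 + 20*x^4 + 160*x^3 + 640*x^2 + 1280*x + 1024 = (x + 4)^5

Eigenvalues and multiplicities (the geometric multiplicity of λ is n − rank(A − λI), which equals the number of Jordan blocks for λ):
  λ = -4: algebraic multiplicity = 5, geometric multiplicity = 3

Determining the block sizes for each eigenvalue:
  λ = -4: with am = 5 and gm = 3, the partition is not yet determined (e.g. several partitions of 5 into 3 parts exist). Let N = A − (-4)·I. Computing rank(N^1) = 2, rank(N^2) = 1, rank(N^3) = 0; the number of blocks of size ≥ j is rank(N^{j−1}) − rank(N^j), giving [3, 1, 1]. So we have 1 block(s) of size 3, 2 block(s) of size 1 → block sizes [3, 1, 1]

Assembling the blocks gives a Jordan form
J =
  [-4,  1,  0,  0,  0]
  [ 0, -4,  1,  0,  0]
  [ 0,  0, -4,  0,  0]
  [ 0,  0,  0, -4,  0]
  [ 0,  0,  0,  0, -4]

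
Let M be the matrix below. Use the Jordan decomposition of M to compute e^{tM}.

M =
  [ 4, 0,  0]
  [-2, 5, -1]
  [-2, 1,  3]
e^{tM} =
  [exp(4*t), 0, 0]
  [-2*t*exp(4*t), t*exp(4*t) + exp(4*t), -t*exp(4*t)]
  [-2*t*exp(4*t), t*exp(4*t), -t*exp(4*t) + exp(4*t)]

Strategy: write M = P · J · P⁻¹ where J is a Jordan canonical form, so e^{tM} = P · e^{tJ} · P⁻¹, and e^{tJ} can be computed block-by-block.

M has Jordan form
J =
  [4, 1, 0]
  [0, 4, 0]
  [0, 0, 4]
(up to reordering of blocks).

Per-block formulas:
  For a 1×1 block at λ = 4: exp(t · [4]) = [e^(4t)].
  For a 2×2 Jordan block J_2(4): exp(t · J_2(4)) = e^(4t)·(I + t·N), where N is the 2×2 nilpotent shift.

After assembling e^{tJ} and conjugating by P, we get:

e^{tM} =
  [exp(4*t), 0, 0]
  [-2*t*exp(4*t), t*exp(4*t) + exp(4*t), -t*exp(4*t)]
  [-2*t*exp(4*t), t*exp(4*t), -t*exp(4*t) + exp(4*t)]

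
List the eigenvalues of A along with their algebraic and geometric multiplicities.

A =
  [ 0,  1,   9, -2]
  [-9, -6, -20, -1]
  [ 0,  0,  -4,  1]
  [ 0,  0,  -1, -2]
λ = -3: alg = 4, geom = 2

Step 1 — factor the characteristic polynomial to read off the algebraic multiplicities:
  χ_A(x) = (x + 3)^4

Step 2 — compute geometric multiplicities via the rank-nullity identity g(λ) = n − rank(A − λI):
  rank(A − (-3)·I) = 2, so dim ker(A − (-3)·I) = n − 2 = 2

Summary:
  λ = -3: algebraic multiplicity = 4, geometric multiplicity = 2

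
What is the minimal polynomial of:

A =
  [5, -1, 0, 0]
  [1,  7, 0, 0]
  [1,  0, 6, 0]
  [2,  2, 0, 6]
x^3 - 18*x^2 + 108*x - 216

The characteristic polynomial is χ_A(x) = (x - 6)^4, so the eigenvalues are known. The minimal polynomial is
  m_A(x) = Π_λ (x − λ)^{k_λ}
where k_λ is the size of the *largest* Jordan block for λ (equivalently, the smallest k with (A − λI)^k v = 0 for every generalised eigenvector v of λ).

  λ = 6: largest Jordan block has size 3, contributing (x − 6)^3

So m_A(x) = (x - 6)^3 = x^3 - 18*x^2 + 108*x - 216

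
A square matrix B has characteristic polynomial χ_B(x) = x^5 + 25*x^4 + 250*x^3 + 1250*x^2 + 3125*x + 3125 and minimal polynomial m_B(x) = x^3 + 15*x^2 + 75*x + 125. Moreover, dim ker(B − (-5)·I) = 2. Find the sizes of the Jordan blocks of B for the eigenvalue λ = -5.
Block sizes for λ = -5: [3, 2]

Step 1 — from the characteristic polynomial, algebraic multiplicity of λ = -5 is 5. From dim ker(B − (-5)·I) = 2, there are exactly 2 Jordan blocks for λ = -5.
Step 2 — from the minimal polynomial, the factor (x + 5)^3 tells us the largest block for λ = -5 has size 3.
Step 3 — with total size 5, 2 blocks, and largest block 3, the block sizes (in nonincreasing order) are [3, 2].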